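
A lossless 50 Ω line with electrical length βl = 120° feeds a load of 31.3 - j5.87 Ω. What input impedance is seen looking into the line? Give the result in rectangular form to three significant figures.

tan(βl) = tan(120°) = -1.73
Z_in = Z_0·(Z_L + jZ_0·tanβl)/(Z_0 + jZ_L·tanβl)
     = 50·(31.3 − j92.5)/(39.8 − j54.2)

Z_in ≈ 69.2 − j21.9 Ω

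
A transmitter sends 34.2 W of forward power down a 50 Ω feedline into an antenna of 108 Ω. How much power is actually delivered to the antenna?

Γ = (108 − 50)/(108 + 50) = 0.367
|Γ|² = 0.135
P_refl = |Γ|²·P_inc = 4.61 W, P_del = (1 − |Γ|²)·P_inc = 29.6 W

P_delivered ≈ 29.6 W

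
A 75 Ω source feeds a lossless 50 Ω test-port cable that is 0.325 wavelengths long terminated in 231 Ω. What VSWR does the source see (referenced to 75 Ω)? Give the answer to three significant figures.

βl = 2π × 0.325 = 117°
tan(βl) = -1.96
Z_in = Z_0·(Z_L + jZ_0·tanβl)/(Z_0 + jZ_L·tanβl) = 13.5 + j24 Ω
Γ_s = (Z_in − Z_s)/(Z_in + Z_s) = (-61.5 + j24)/(88.5 + j24), |Γ_s| = 0.72
VSWR = (1 + |Γ_s|)/(1 − |Γ_s|)

VSWR ≈ 6.16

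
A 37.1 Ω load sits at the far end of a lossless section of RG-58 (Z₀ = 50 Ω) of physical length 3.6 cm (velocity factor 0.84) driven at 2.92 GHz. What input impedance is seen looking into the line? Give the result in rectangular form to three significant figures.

λ = v/f = 0.84·c / 2.92 GHz = 0.0863 m
βl = 2π·l/λ = 2π × 0.417 = 150°
tan(βl) = tan(150°) = -0.573
Z_in = Z_0·(Z_L + jZ_0·tanβl)/(Z_0 + jZ_L·tanβl)
     = 50·(37.1 − j28.7)/(50 − j21.3)

Z_in ≈ 41.7 − j10.9 Ω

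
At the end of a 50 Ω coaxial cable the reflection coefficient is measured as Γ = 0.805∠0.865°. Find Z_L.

Z_L ≈ 461 + j31.8 Ω

Z_L = Z_0·(1 + Γ)/(1 − Γ) = 50·(1.8 + j0.0122)/(0.195 − j0.0122)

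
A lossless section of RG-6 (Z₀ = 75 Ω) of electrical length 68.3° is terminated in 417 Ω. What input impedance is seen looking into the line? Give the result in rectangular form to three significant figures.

tan(βl) = tan(68.3°) = 2.51
Z_in = Z_0·(Z_L + jZ_0·tanβl)/(Z_0 + jZ_L·tanβl)
     = 75·(417 + j188)/(75 + j1050)

Z_in ≈ 15.5 − j28.7 Ω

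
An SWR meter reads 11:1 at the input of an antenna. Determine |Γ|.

|Γ| ≈ 0.833

|Γ| = (S − 1)/(S + 1) = (11 − 1)/(11 + 1) = 10/12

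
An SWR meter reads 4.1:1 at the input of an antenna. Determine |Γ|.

|Γ| ≈ 0.608

|Γ| = (S − 1)/(S + 1) = (4.1 − 1)/(4.1 + 1) = 3.1/5.1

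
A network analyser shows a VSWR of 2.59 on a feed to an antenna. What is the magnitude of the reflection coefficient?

|Γ| = (S − 1)/(S + 1) = (2.59 − 1)/(2.59 + 1) = 1.59/3.59

|Γ| ≈ 0.443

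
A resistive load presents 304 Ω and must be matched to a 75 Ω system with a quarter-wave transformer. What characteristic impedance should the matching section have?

Z_qwt ≈ 151 Ω

Z_qwt = √(Z_0·R_L) = √(75 × 304) = √22800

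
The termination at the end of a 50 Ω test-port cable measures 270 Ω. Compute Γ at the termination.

Γ = 0.688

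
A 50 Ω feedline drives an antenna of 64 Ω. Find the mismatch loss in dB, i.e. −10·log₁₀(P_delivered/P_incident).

Γ = (64 − 50)/(64 + 50) = 0.123
|Γ|² = 0.0151, so P_del/P_inc = 1 − |Γ|² = 0.985
ML = −10·log₁₀(1 − |Γ|²)

mismatch loss ≈ 0.066 dB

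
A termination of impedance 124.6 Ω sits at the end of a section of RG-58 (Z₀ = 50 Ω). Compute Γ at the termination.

Γ = (Z_L − Z_0)/(Z_L + Z_0) = (124.6 − 50)/(124.6 + 50) = 74.6/174.6

Γ = 0.427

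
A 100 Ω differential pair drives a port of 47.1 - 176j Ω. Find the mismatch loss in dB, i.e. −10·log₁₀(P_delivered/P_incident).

mismatch loss ≈ 4.46 dB

Γ = (-52.9 − j176)/(147.1 − j176), |Γ| = 0.801
|Γ|² = 0.642, so P_del/P_inc = 1 − |Γ|² = 0.358
ML = −10·log₁₀(1 − |Γ|²)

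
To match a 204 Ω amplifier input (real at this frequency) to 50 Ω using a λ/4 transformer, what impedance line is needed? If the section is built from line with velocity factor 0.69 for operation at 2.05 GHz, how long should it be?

Z_qwt ≈ 101 Ω; length ≈ 2.52 cm

Z_qwt = √(Z_0·R_L) = √(50 × 204) = √10200
λ = 0.69·c/f = 0.101 m, so l = λ/4 = 0.0252 m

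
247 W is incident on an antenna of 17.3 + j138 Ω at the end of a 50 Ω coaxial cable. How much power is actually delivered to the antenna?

|Γ| = |(-32.7 + j138)/(67.3 + j138)| = 0.924
|Γ|² = 0.853
P_refl = |Γ|²·P_inc = 211 W, P_del = (1 − |Γ|²)·P_inc = 36.3 W

P_delivered ≈ 36.3 W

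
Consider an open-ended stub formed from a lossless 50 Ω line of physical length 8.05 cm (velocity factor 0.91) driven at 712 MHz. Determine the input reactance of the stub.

X_in ≈ -12.9 Ω (capacitive)

λ = v/f = 0.91·c / 712 MHz = 0.383 m
βl = 2π·l/λ = 2π × 0.21 = 75.6°
tan(βl) = 3.89
For an open-ended stub, Z_in = −jZ_0·cot(βl) = −jZ_0/tan(βl)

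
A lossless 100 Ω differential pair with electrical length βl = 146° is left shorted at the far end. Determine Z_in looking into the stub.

tan(βl) = -0.675
For a shorted stub, Z_in = jZ_0·tan(βl)

Z_in ≈ −j67.5 Ω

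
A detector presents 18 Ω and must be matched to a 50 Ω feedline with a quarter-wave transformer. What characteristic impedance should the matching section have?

Z_qwt = √(Z_0·R_L) = √(50 × 18) = √900

Z_qwt ≈ 30 Ω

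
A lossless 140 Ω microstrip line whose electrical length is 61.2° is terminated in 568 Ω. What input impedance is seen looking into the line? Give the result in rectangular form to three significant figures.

tan(βl) = tan(61.2°) = 1.82
Z_in = Z_0·(Z_L + jZ_0·tanβl)/(Z_0 + jZ_L·tanβl)
     = 140·(568 + j255)/(140 + j1030)

Z_in ≈ 44.1 − j71 Ω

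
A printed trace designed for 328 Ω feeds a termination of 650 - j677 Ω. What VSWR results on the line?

VSWR ≈ 4.41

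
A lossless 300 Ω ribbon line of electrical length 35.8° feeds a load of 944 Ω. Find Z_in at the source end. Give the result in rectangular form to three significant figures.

Z_in ≈ 233 − j313 Ω

tan(βl) = tan(35.8°) = 0.721
Z_in = Z_0·(Z_L + jZ_0·tanβl)/(Z_0 + jZ_L·tanβl)
     = 300·(944 + j216)/(300 + j681)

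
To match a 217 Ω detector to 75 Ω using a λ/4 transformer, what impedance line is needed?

Z_qwt ≈ 128 Ω

Z_qwt = √(Z_0·R_L) = √(75 × 217) = √16280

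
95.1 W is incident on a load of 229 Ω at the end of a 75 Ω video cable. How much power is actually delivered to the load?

Γ = (229 − 75)/(229 + 75) = 0.507
|Γ|² = 0.257
P_refl = |Γ|²·P_inc = 24.4 W, P_del = (1 − |Γ|²)·P_inc = 70.7 W

P_delivered ≈ 70.7 W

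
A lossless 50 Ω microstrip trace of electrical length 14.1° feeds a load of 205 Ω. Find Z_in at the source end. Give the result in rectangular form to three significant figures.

tan(βl) = tan(14.1°) = 0.251
Z_in = Z_0·(Z_L + jZ_0·tanβl)/(Z_0 + jZ_L·tanβl)
     = 50·(205 + j12.6)/(50 + j51.5)

Z_in ≈ 106 − j96.4 Ω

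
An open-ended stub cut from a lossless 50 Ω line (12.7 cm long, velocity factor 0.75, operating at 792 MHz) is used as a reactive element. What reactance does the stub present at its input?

λ = v/f = 0.75·c / 792 MHz = 0.284 m
βl = 2π·l/λ = 2π × 0.447 = 161°
tan(βl) = -0.346
For an open-ended stub, Z_in = −jZ_0·cot(βl) = −jZ_0/tan(βl)

X_in ≈ 145 Ω (inductive)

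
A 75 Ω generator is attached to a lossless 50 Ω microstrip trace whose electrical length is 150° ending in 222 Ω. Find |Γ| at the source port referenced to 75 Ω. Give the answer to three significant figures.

|Γ| ≈ 0.594

tan(βl) = -0.577
Z_in = Z_0·(Z_L + jZ_0·tanβl)/(Z_0 + jZ_L·tanβl) = 39.1 + j71.4 Ω
Γ_s = (Z_in − Z_s)/(Z_in + Z_s) = (-35.9 + j71.4)/(114 + j71.4), |Γ_s| = 0.594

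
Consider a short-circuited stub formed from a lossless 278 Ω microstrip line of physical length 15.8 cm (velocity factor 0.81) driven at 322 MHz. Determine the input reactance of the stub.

λ = v/f = 0.81·c / 322 MHz = 0.755 m
βl = 2π·l/λ = 2π × 0.209 = 75.4°
tan(βl) = 3.83
For a short-circuited stub, Z_in = jZ_0·tan(βl)

X_in ≈ 1070 Ω (inductive)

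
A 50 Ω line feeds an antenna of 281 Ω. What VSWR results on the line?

VSWR ≈ 5.62

Γ = (281 − 50)/(281 + 50) = 0.698
VSWR = (1 + 0.698)/(1 − 0.698)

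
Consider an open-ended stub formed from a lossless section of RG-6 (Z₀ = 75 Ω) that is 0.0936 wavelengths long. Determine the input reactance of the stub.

X_in ≈ -112 Ω (capacitive)

βl = 2π × 0.0936 = 33.7°
tan(βl) = 0.667
For an open-ended stub, Z_in = −jZ_0·cot(βl) = −jZ_0/tan(βl)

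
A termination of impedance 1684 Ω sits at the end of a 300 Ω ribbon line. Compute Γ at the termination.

Γ = 0.698

Γ = (Z_L − Z_0)/(Z_L + Z_0) = (1684 − 300)/(1684 + 300) = 1384/1984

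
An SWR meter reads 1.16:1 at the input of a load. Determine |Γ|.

|Γ| = (S − 1)/(S + 1) = (1.16 − 1)/(1.16 + 1) = 0.16/2.16

|Γ| ≈ 0.0741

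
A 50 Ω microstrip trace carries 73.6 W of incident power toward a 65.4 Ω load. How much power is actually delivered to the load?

Γ = (65.4 − 50)/(65.4 + 50) = 0.133
|Γ|² = 0.0178
P_refl = |Γ|²·P_inc = 1.31 W, P_del = (1 − |Γ|²)·P_inc = 72.3 W

P_delivered ≈ 72.3 W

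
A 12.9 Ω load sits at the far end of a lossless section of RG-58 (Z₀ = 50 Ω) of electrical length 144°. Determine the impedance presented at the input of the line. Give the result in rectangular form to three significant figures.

tan(βl) = tan(144°) = -0.727
Z_in = Z_0·(Z_L + jZ_0·tanβl)/(Z_0 + jZ_L·tanβl)
     = 50·(12.9 − j36.3)/(50 − j9.37)

Z_in ≈ 19 − j32.8 Ω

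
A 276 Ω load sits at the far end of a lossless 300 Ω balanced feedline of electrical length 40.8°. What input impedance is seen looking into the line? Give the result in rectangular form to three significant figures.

Z_in ≈ 295 + j24.4 Ω

tan(βl) = tan(40.8°) = 0.863
Z_in = Z_0·(Z_L + jZ_0·tanβl)/(Z_0 + jZ_L·tanβl)
     = 300·(276 + j259)/(300 + j238)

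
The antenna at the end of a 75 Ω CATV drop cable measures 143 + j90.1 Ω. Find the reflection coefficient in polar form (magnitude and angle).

Γ ≈ 0.479 ∠ 30.5°

Γ = (Z_L − Z_0)/(Z_L + Z_0) = (68 + j90.1)/(218 + j90.1)
|Γ| = 113/236 = 0.479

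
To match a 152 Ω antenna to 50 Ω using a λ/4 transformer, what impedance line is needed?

Z_qwt ≈ 87.2 Ω

Z_qwt = √(Z_0·R_L) = √(50 × 152) = √7600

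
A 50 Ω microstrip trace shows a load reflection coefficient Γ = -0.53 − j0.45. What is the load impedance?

Z_L ≈ 10.2 − j17.7 Ω

Z_L = Z_0·(1 + Γ)/(1 − Γ) = 50·(0.47 − j0.45)/(1.53 + j0.45)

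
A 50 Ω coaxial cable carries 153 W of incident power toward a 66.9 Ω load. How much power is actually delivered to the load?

Γ = (66.9 − 50)/(66.9 + 50) = 0.145
|Γ|² = 0.0209
P_refl = |Γ|²·P_inc = 3.2 W, P_del = (1 − |Γ|²)·P_inc = 150 W

P_delivered ≈ 150 W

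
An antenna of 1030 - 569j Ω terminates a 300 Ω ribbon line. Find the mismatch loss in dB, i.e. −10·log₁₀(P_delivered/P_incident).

Γ = (730 − j569)/(1330 − j569), |Γ| = 0.64
|Γ|² = 0.409, so P_del/P_inc = 1 − |Γ|² = 0.591
ML = −10·log₁₀(1 − |Γ|²)

mismatch loss ≈ 2.29 dB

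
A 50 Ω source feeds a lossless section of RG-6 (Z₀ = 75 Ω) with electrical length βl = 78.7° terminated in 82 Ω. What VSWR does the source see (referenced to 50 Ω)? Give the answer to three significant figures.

VSWR ≈ 1.38

tan(βl) = 5
Z_in = Z_0·(Z_L + jZ_0·tanβl)/(Z_0 + jZ_L·tanβl) = 69 − j2.37 Ω
Γ_s = (Z_in − Z_s)/(Z_in + Z_s) = (19 − j2.37)/(119 − j2.37), |Γ_s| = 0.161
VSWR = (1 + |Γ_s|)/(1 − |Γ_s|)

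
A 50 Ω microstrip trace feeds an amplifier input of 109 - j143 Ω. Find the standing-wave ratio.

Γ = (Z_L − Z_0)/(Z_L + Z_0) = (59 − j143)/(159 − j143)
|Γ| = 155/214 = 0.723
VSWR = (1 + |Γ|)/(1 − |Γ|) = 1.72/0.277

VSWR ≈ 6.23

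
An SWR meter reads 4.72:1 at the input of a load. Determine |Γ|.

|Γ| = (S − 1)/(S + 1) = (4.72 − 1)/(4.72 + 1) = 3.72/5.72

|Γ| ≈ 0.65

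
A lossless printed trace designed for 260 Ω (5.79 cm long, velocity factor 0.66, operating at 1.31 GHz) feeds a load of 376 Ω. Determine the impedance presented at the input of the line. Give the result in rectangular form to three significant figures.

λ = v/f = 0.66·c / 1.31 GHz = 0.151 m
βl = 2π·l/λ = 2π × 0.383 = 138°
tan(βl) = tan(138°) = -0.903
Z_in = Z_0·(Z_L + jZ_0·tanβl)/(Z_0 + jZ_L·tanβl)
     = 260·(376 − j235)/(260 − j340)

Z_in ≈ 252 + j94.7 Ω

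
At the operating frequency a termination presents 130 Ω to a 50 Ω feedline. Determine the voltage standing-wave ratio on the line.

VSWR ≈ 2.6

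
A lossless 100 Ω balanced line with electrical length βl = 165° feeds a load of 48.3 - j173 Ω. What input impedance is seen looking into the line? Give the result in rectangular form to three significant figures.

Z_in ≈ 170 − j331 Ω

tan(βl) = tan(165°) = -0.268
Z_in = Z_0·(Z_L + jZ_0·tanβl)/(Z_0 + jZ_L·tanβl)
     = 100·(48.3 − j200)/(53.6 − j12.9)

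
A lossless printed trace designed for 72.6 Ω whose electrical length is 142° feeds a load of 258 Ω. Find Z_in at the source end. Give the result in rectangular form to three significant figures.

tan(βl) = tan(142°) = -0.781
Z_in = Z_0·(Z_L + jZ_0·tanβl)/(Z_0 + jZ_L·tanβl)
     = 72.6·(258 − j56.7)/(72.6 − j202)

Z_in ≈ 47.7 + j75.7 Ω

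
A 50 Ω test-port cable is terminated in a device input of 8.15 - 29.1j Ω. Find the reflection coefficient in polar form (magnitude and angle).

Γ = (Z_L − Z_0)/(Z_L + Z_0) = (-41.85 − j29.1)/(58.15 − j29.1)
|Γ| = 51/65 = 0.784

Γ ≈ 0.784 ∠ -119°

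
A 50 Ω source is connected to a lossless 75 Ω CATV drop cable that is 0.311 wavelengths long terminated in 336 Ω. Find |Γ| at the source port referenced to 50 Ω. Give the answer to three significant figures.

βl = 2π × 0.311 = 112°
tan(βl) = -2.48
Z_in = Z_0·(Z_L + jZ_0·tanβl)/(Z_0 + jZ_L·tanβl) = 19.3 + j28.5 Ω
Γ_s = (Z_in − Z_s)/(Z_in + Z_s) = (-30.7 + j28.5)/(69.3 + j28.5), |Γ_s| = 0.559

|Γ| ≈ 0.559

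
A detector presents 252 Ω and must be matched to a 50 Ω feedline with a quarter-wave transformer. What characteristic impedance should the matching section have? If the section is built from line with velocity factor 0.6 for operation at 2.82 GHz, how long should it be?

Z_qwt ≈ 112 Ω; length ≈ 1.6 cm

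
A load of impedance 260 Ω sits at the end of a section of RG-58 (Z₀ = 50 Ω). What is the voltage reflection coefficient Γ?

Γ = 0.677

Γ = (Z_L − Z_0)/(Z_L + Z_0) = (260 − 50)/(260 + 50) = 210/310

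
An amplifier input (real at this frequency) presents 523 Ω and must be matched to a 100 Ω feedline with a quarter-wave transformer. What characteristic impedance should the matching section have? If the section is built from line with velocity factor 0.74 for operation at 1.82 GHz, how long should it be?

Z_qwt = √(Z_0·R_L) = √(100 × 523) = √52300
λ = 0.74·c/f = 0.122 m, so l = λ/4 = 0.0305 m

Z_qwt ≈ 229 Ω; length ≈ 3.05 cm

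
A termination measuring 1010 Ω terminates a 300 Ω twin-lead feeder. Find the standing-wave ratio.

VSWR ≈ 3.37

For a purely resistive load, VSWR = R_L/Z_0 or Z_0/R_L (whichever > 1) = 1010/300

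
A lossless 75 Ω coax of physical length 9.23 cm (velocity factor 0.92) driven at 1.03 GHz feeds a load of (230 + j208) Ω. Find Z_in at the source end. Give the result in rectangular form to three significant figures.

Z_in ≈ 15.7 + j32.9 Ω

λ = v/f = 0.92·c / 1.03 GHz = 0.268 m
βl = 2π·l/λ = 2π × 0.344 = 124°
tan(βl) = tan(124°) = -1.48
Z_in = Z_0·(Z_L + jZ_0·tanβl)/(Z_0 + jZ_L·tanβl)
     = 75·(230 + j96.8)/(383 − j341)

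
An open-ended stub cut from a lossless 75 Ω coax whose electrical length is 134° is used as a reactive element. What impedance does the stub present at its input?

Z_in ≈ +j72.4 Ω

tan(βl) = -1.04
For an open-ended stub, Z_in = −jZ_0·cot(βl) = −jZ_0/tan(βl)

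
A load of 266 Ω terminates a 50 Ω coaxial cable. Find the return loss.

RL ≈ 3.3 dB

Γ = (266 − 50)/(266 + 50) = 0.684
RL = −20·log₁₀|Γ| = −20·log₁₀(0.684)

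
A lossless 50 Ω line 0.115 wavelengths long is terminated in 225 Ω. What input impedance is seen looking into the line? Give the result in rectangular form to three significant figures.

βl = 2π × 0.115 = 41.4°
tan(βl) = tan(41.4°) = 0.882
Z_in = Z_0·(Z_L + jZ_0·tanβl)/(Z_0 + jZ_L·tanβl)
     = 50·(225 + j44.1)/(50 + j198)

Z_in ≈ 23.9 − j50.7 Ω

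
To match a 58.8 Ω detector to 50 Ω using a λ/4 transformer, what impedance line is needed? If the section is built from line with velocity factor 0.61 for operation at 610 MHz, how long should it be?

Z_qwt ≈ 54.2 Ω; length ≈ 7.5 cm

Z_qwt = √(Z_0·R_L) = √(50 × 58.8) = √2940
λ = 0.61·c/f = 0.3 m, so l = λ/4 = 0.075 m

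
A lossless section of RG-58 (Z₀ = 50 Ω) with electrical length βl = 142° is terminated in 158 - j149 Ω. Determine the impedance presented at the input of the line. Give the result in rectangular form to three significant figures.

tan(βl) = tan(142°) = -0.781
Z_in = Z_0·(Z_L + jZ_0·tanβl)/(Z_0 + jZ_L·tanβl)
     = 50·(158 − j188)/(-66.4 − j123)

Z_in ≈ 32.4 + j81.4 Ω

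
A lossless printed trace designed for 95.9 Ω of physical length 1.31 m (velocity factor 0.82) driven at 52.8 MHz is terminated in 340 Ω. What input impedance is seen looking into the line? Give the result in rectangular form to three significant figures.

Z_in ≈ 28 + j17.5 Ω

λ = v/f = 0.82·c / 52.8 MHz = 4.66 m
βl = 2π·l/λ = 2π × 0.281 = 101°
tan(βl) = tan(101°) = -5.04
Z_in = Z_0·(Z_L + jZ_0·tanβl)/(Z_0 + jZ_L·tanβl)
     = 95.9·(340 − j483)/(95.9 − j1710)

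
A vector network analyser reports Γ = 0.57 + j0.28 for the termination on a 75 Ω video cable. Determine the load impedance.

Z_L = Z_0·(1 + Γ)/(1 − Γ) = 75·(1.57 + j0.28)/(0.43 − j0.28)

Z_L ≈ 170 + j160 Ω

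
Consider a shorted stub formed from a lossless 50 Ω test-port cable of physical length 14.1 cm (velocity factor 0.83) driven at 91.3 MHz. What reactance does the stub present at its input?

λ = v/f = 0.83·c / 91.3 MHz = 2.73 m
βl = 2π·l/λ = 2π × 0.0517 = 18.6°
tan(βl) = 0.337
For a shorted stub, Z_in = jZ_0·tan(βl)

X_in ≈ 16.8 Ω (inductive)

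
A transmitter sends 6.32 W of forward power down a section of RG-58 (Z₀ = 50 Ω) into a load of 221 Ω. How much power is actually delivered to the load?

P_delivered ≈ 3.8 W

Γ = (221 − 50)/(221 + 50) = 0.631
|Γ|² = 0.398
P_refl = |Γ|²·P_inc = 2.52 W, P_del = (1 − |Γ|²)·P_inc = 3.8 W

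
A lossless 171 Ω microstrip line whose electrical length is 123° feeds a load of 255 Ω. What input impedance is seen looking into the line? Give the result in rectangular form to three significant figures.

Z_in ≈ 137 + j51.4 Ω

tan(βl) = tan(123°) = -1.54
Z_in = Z_0·(Z_L + jZ_0·tanβl)/(Z_0 + jZ_L·tanβl)
     = 171·(255 − j263)/(171 − j393)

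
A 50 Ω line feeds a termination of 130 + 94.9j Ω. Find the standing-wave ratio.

Γ = (Z_L − Z_0)/(Z_L + Z_0) = (80 + j94.9)/(180 + j94.9)
|Γ| = 124/203 = 0.61
VSWR = (1 + |Γ|)/(1 − |Γ|) = 1.61/0.39

VSWR ≈ 4.13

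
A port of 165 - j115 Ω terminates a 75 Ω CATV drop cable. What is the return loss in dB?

RL ≈ 5.21 dB

Γ = (90 − j115)/(240 − j115), |Γ| = 0.549
RL = −20·log₁₀|Γ| = −20·log₁₀(0.549)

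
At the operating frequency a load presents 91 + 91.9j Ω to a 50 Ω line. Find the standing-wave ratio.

Γ = (Z_L − Z_0)/(Z_L + Z_0) = (41 + j91.9)/(141 + j91.9)
|Γ| = 101/168 = 0.598
VSWR = (1 + |Γ|)/(1 − |Γ|) = 1.6/0.402

VSWR ≈ 3.97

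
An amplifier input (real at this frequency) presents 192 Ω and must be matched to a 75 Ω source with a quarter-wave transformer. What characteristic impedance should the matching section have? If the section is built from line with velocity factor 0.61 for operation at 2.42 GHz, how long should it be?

Z_qwt ≈ 120 Ω; length ≈ 1.89 cm

Z_qwt = √(Z_0·R_L) = √(75 × 192) = √14400
λ = 0.61·c/f = 0.0756 m, so l = λ/4 = 0.0189 m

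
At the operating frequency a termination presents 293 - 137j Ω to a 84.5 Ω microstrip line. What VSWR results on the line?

Γ = (Z_L − Z_0)/(Z_L + Z_0) = (208.5 − j137)/(377.5 − j137)
|Γ| = 249/402 = 0.621
VSWR = (1 + |Γ|)/(1 − |Γ|) = 1.62/0.379

VSWR ≈ 4.28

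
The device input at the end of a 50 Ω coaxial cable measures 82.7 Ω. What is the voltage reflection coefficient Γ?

Γ = (Z_L − Z_0)/(Z_L + Z_0) = (82.7 − 50)/(82.7 + 50) = 32.7/132.7

Γ = 0.246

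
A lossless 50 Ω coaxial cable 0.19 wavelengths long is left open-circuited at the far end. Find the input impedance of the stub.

βl = 2π × 0.19 = 68.4°
tan(βl) = 2.53
For an open-circuited stub, Z_in = −jZ_0·cot(βl) = −jZ_0/tan(βl)

Z_in ≈ −j19.8 Ω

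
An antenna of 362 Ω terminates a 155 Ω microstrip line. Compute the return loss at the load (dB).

RL ≈ 7.95 dB

Γ = (362 − 155)/(362 + 155) = 0.4
RL = −20·log₁₀|Γ| = −20·log₁₀(0.4)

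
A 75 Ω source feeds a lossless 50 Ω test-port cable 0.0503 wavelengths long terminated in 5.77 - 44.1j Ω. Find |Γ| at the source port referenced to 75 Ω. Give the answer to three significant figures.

βl = 2π × 0.0503 = 18.1°
tan(βl) = 0.327
Z_in = Z_0·(Z_L + jZ_0·tanβl)/(Z_0 + jZ_L·tanβl) = 3.84 − j21.7 Ω
Γ_s = (Z_in − Z_s)/(Z_in + Z_s) = (-71.2 − j21.7)/(78.8 − j21.7), |Γ_s| = 0.91

|Γ| ≈ 0.91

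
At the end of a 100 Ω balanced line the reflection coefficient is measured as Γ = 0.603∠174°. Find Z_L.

Z_L ≈ 24.8 + j4.92 Ω

Z_L = Z_0·(1 + Γ)/(1 − Γ) = 100·(0.4 + j0.063)/(1.6 − j0.063)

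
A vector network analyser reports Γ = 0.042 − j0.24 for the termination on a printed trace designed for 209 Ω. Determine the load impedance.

Z_L ≈ 202 − j103 Ω

Z_L = Z_0·(1 + Γ)/(1 − Γ) = 209·(1.04 − j0.24)/(0.958 + j0.24)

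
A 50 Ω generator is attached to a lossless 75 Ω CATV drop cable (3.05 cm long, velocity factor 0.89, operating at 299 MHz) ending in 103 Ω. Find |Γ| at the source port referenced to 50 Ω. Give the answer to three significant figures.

|Γ| ≈ 0.339

λ = v/f = 0.89·c / 299 MHz = 0.893 m
βl = 2π·l/λ = 2π × 0.0342 = 12.3°
tan(βl) = 0.218
Z_in = Z_0·(Z_L + jZ_0·tanβl)/(Z_0 + jZ_L·tanβl) = 99 − j13.3 Ω
Γ_s = (Z_in − Z_s)/(Z_in + Z_s) = (49 − j13.3)/(149 − j13.3), |Γ_s| = 0.339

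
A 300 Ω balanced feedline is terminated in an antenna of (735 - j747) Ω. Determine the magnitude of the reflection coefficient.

Γ = (Z_L − Z_0)/(Z_L + Z_0) = (435 − j747)/(1035 − j747)
|Γ| = 864/1280

|Γ| ≈ 0.677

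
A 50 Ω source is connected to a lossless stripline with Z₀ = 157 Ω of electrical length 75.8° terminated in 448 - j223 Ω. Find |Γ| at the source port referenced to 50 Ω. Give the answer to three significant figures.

|Γ| ≈ 0.165

tan(βl) = 3.95
Z_in = Z_0·(Z_L + jZ_0·tanβl)/(Z_0 + jZ_L·tanβl) = 43.6 − j14.2 Ω
Γ_s = (Z_in − Z_s)/(Z_in + Z_s) = (-6.44 − j14.2)/(93.6 − j14.2), |Γ_s| = 0.165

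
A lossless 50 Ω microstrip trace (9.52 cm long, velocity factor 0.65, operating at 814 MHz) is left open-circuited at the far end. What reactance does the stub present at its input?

X_in ≈ 66.5 Ω (inductive)

λ = v/f = 0.65·c / 814 MHz = 0.24 m
βl = 2π·l/λ = 2π × 0.397 = 143°
tan(βl) = -0.752
For an open-circuited stub, Z_in = −jZ_0·cot(βl) = −jZ_0/tan(βl)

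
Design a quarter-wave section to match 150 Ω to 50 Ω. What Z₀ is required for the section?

Z_qwt ≈ 86.6 Ω

Z_qwt = √(Z_0·R_L) = √(50 × 150) = √7500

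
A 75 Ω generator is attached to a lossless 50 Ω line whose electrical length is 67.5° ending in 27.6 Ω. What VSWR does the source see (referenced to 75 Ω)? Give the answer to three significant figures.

tan(βl) = 2.41
Z_in = Z_0·(Z_L + jZ_0·tanβl)/(Z_0 + jZ_L·tanβl) = 67.9 + j30.2 Ω
Γ_s = (Z_in − Z_s)/(Z_in + Z_s) = (-7.11 + j30.2)/(143 + j30.2), |Γ_s| = 0.213
VSWR = (1 + |Γ_s|)/(1 − |Γ_s|)

VSWR ≈ 1.54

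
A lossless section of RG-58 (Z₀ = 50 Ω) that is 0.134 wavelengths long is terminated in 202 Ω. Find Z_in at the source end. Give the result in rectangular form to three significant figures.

Z_in ≈ 21.2 − j40 Ω

βl = 2π × 0.134 = 48.2°
tan(βl) = tan(48.2°) = 1.12
Z_in = Z_0·(Z_L + jZ_0·tanβl)/(Z_0 + jZ_L·tanβl)
     = 50·(202 + j56)/(50 + j226)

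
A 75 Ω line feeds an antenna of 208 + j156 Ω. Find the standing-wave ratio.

Γ = (Z_L − Z_0)/(Z_L + Z_0) = (133 + j156)/(283 + j156)
|Γ| = 205/323 = 0.634
VSWR = (1 + |Γ|)/(1 − |Γ|) = 1.63/0.366

VSWR ≈ 4.47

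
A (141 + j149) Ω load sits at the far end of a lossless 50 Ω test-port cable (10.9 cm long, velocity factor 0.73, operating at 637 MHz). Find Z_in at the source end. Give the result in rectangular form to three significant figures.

λ = v/f = 0.73·c / 637 MHz = 0.344 m
βl = 2π·l/λ = 2π × 0.317 = 114°
tan(βl) = tan(114°) = -2.23
Z_in = Z_0·(Z_L + jZ_0·tanβl)/(Z_0 + jZ_L·tanβl)
     = 50·(141 + j37.4)/(383 − j315)

Z_in ≈ 8.59 + j12 Ω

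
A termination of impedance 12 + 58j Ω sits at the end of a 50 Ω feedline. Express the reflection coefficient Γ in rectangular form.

Γ = (Z_L − Z_0)/(Z_L + Z_0) = (-38 + j58)/(62 + j58)

Γ ≈ 0.14 + j0.805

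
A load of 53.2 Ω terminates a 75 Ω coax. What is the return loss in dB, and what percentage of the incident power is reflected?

RL ≈ 15.4 dB; 2.89% of incident power reflected

Γ = (53.2 − 75)/(53.2 + 75) = -0.17
RL = −20·log₁₀(0.17) = 15.4 dB
P_refl/P_inc = |Γ|² = 0.0289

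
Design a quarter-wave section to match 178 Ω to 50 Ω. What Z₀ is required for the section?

Z_qwt = √(Z_0·R_L) = √(50 × 178) = √8900

Z_qwt ≈ 94.3 Ω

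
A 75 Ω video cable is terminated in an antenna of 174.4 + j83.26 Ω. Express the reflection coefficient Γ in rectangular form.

Γ ≈ 0.459 + j0.181

Γ = (Z_L − Z_0)/(Z_L + Z_0) = (99.4 + j83.26)/(249.4 + j83.26)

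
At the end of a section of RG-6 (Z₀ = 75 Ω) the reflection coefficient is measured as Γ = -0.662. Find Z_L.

Z_L ≈ 15.3 Ω

Z_L = Z_0·(1 + Γ)/(1 − Γ) = 75·(0.338)/(1.66)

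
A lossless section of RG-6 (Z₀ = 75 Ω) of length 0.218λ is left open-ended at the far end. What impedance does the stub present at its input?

βl = 2π × 0.218 = 78.5°
tan(βl) = 4.91
For an open-ended stub, Z_in = −jZ_0·cot(βl) = −jZ_0/tan(βl)

Z_in ≈ −j15.3 Ω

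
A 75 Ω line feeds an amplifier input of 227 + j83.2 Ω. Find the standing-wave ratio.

VSWR ≈ 3.48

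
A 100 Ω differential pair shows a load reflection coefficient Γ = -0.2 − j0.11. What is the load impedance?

Z_L = Z_0·(1 + Γ)/(1 − Γ) = 100·(0.8 − j0.11)/(1.2 + j0.11)

Z_L ≈ 65.3 − j15.2 Ω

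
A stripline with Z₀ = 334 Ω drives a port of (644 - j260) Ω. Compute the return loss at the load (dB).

Γ = (310 − j260)/(978 − j260), |Γ| = 0.4
RL = −20·log₁₀|Γ| = −20·log₁₀(0.4)

RL ≈ 7.96 dB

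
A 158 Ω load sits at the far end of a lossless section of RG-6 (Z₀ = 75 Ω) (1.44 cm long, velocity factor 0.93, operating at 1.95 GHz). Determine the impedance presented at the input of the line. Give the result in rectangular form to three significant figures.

λ = v/f = 0.93·c / 1.95 GHz = 0.143 m
βl = 2π·l/λ = 2π × 0.101 = 36.2°
tan(βl) = tan(36.2°) = 0.733
Z_in = Z_0·(Z_L + jZ_0·tanβl)/(Z_0 + jZ_L·tanβl)
     = 75·(158 + j55)/(75 + j116)

Z_in ≈ 71.8 − j55.9 Ω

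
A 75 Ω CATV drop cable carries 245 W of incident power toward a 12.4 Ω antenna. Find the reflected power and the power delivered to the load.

Γ = (12.4 − 75)/(12.4 + 75) = -0.716
|Γ|² = 0.513
P_refl = |Γ|²·P_inc = 126 W, P_del = (1 − |Γ|²)·P_inc = 119 W

P_reflected ≈ 126 W; P_delivered ≈ 119 W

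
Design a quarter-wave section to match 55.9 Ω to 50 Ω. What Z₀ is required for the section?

Z_qwt ≈ 52.9 Ω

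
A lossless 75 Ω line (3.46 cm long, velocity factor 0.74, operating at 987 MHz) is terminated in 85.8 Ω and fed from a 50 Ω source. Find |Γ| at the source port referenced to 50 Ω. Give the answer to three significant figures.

λ = v/f = 0.74·c / 987 MHz = 0.225 m
βl = 2π·l/λ = 2π × 0.154 = 55.4°
tan(βl) = 1.45
Z_in = Z_0·(Z_L + jZ_0·tanβl)/(Z_0 + jZ_L·tanβl) = 71 − j8.95 Ω
Γ_s = (Z_in − Z_s)/(Z_in + Z_s) = (21 − j8.95)/(121 − j8.95), |Γ_s| = 0.188

|Γ| ≈ 0.188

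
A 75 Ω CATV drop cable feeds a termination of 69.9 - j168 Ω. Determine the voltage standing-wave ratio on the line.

VSWR ≈ 7.25

Γ = (Z_L − Z_0)/(Z_L + Z_0) = (-5.1 − j168)/(144.9 − j168)
|Γ| = 168/222 = 0.758
VSWR = (1 + |Γ|)/(1 − |Γ|) = 1.76/0.242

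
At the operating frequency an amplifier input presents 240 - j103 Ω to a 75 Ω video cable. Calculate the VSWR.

VSWR ≈ 3.84

Γ = (Z_L − Z_0)/(Z_L + Z_0) = (165 − j103)/(315 − j103)
|Γ| = 195/331 = 0.587
VSWR = (1 + |Γ|)/(1 − |Γ|) = 1.59/0.413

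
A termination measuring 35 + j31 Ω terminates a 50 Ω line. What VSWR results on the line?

VSWR ≈ 2.23

Γ = (Z_L − Z_0)/(Z_L + Z_0) = (-15 + j31)/(85 + j31)
|Γ| = 34.4/90.5 = 0.381
VSWR = (1 + |Γ|)/(1 − |Γ|) = 1.38/0.619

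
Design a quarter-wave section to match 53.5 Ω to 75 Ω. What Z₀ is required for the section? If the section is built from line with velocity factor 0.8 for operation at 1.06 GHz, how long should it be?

Z_qwt ≈ 63.3 Ω; length ≈ 5.66 cm

Z_qwt = √(Z_0·R_L) = √(75 × 53.5) = √4012
λ = 0.8·c/f = 0.226 m, so l = λ/4 = 0.0566 m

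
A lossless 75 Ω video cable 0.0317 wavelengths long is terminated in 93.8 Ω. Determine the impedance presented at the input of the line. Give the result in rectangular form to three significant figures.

βl = 2π × 0.0317 = 11.4°
tan(βl) = tan(11.4°) = 0.202
Z_in = Z_0·(Z_L + jZ_0·tanβl)/(Z_0 + jZ_L·tanβl)
     = 75·(93.8 + j15.1)/(75 + j18.9)

Z_in ≈ 91.8 − j8.03 Ω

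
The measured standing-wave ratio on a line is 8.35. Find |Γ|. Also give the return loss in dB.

|Γ| ≈ 0.786; return loss ≈ 2.09 dB

|Γ| = (S − 1)/(S + 1) = (8.35 − 1)/(8.35 + 1) = 7.35/9.35
RL = −20·log₁₀|Γ| = −20·log₁₀(0.786)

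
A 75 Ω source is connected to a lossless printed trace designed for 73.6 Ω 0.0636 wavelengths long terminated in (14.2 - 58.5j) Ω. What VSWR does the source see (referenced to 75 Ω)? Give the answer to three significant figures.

βl = 2π × 0.0636 = 22.9°
tan(βl) = 0.422
Z_in = Z_0·(Z_L + jZ_0·tanβl)/(Z_0 + jZ_L·tanβl) = 9.34 − j21.1 Ω
Γ_s = (Z_in − Z_s)/(Z_in + Z_s) = (-65.7 − j21.1)/(84.3 − j21.1), |Γ_s| = 0.793
VSWR = (1 + |Γ_s|)/(1 − |Γ_s|)

VSWR ≈ 8.67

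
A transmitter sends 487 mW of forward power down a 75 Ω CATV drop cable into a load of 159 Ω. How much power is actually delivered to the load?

Γ = (159 − 75)/(159 + 75) = 0.359
|Γ|² = 0.129
P_refl = |Γ|²·P_inc = 62.8 mW, P_del = (1 − |Γ|²)·P_inc = 424 mW

P_delivered ≈ 424 mW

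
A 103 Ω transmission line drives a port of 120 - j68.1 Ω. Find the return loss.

Γ = (17 − j68.1)/(223 − j68.1), |Γ| = 0.301
RL = −20·log₁₀|Γ| = −20·log₁₀(0.301)

RL ≈ 10.4 dB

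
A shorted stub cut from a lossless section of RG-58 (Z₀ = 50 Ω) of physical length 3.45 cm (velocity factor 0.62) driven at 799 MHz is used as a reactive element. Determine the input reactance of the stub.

λ = v/f = 0.62·c / 799 MHz = 0.233 m
βl = 2π·l/λ = 2π × 0.148 = 53.4°
tan(βl) = 1.34
For a shorted stub, Z_in = jZ_0·tan(βl)

X_in ≈ 67.2 Ω (inductive)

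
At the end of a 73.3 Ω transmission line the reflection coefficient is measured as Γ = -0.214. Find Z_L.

Z_L ≈ 47.5 Ω

Z_L = Z_0·(1 + Γ)/(1 − Γ) = 73.3·(0.786)/(1.21)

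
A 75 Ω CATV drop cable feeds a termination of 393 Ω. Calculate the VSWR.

Γ = (393 − 75)/(393 + 75) = 0.679
VSWR = (1 + 0.679)/(1 − 0.679)

VSWR ≈ 5.24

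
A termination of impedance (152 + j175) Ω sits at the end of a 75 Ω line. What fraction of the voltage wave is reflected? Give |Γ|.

|Γ| ≈ 0.667

Γ = (Z_L − Z_0)/(Z_L + Z_0) = (77 + j175)/(227 + j175)
|Γ| = 191/287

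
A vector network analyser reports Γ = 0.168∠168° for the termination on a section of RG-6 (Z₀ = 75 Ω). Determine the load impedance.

Z_L = Z_0·(1 + Γ)/(1 − Γ) = 75·(0.836 + j0.0349)/(1.16 − j0.0349)

Z_L ≈ 53.7 + j3.86 Ω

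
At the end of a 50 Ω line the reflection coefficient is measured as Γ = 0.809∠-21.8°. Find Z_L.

Z_L ≈ 114 − j197 Ω

Z_L = Z_0·(1 + Γ)/(1 − Γ) = 50·(1.75 − j0.3)/(0.249 + j0.3)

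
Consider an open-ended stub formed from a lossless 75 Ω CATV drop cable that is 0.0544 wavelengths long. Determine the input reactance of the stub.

X_in ≈ -211 Ω (capacitive)

βl = 2π × 0.0544 = 19.6°
tan(βl) = 0.356
For an open-ended stub, Z_in = −jZ_0·cot(βl) = −jZ_0/tan(βl)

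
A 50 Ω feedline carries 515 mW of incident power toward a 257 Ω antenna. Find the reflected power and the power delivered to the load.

P_reflected ≈ 234 mW; P_delivered ≈ 281 mW

Γ = (257 − 50)/(257 + 50) = 0.674
|Γ|² = 0.455
P_refl = |Γ|²·P_inc = 234 mW, P_del = (1 − |Γ|²)·P_inc = 281 mW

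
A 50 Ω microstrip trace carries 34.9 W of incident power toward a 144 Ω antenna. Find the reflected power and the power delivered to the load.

P_reflected ≈ 8.19 W; P_delivered ≈ 26.7 W

Γ = (144 − 50)/(144 + 50) = 0.485
|Γ|² = 0.235
P_refl = |Γ|²·P_inc = 8.19 W, P_del = (1 − |Γ|²)·P_inc = 26.7 W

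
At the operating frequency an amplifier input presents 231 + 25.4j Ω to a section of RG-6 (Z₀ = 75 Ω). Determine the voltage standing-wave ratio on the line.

Γ = (Z_L − Z_0)/(Z_L + Z_0) = (156 + j25.4)/(306 + j25.4)
|Γ| = 158/307 = 0.515
VSWR = (1 + |Γ|)/(1 − |Γ|) = 1.51/0.485

VSWR ≈ 3.12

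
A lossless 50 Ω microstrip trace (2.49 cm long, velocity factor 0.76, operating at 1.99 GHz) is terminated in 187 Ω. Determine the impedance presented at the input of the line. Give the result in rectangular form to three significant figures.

λ = v/f = 0.76·c / 1.99 GHz = 0.115 m
βl = 2π·l/λ = 2π × 0.217 = 78.2°
tan(βl) = tan(78.2°) = 4.8
Z_in = Z_0·(Z_L + jZ_0·tanβl)/(Z_0 + jZ_L·tanβl)
     = 50·(187 + j240)/(50 + j898)

Z_in ≈ 13.9 − j9.64 Ω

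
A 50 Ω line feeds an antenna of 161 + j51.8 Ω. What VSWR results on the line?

VSWR ≈ 3.58

Γ = (Z_L − Z_0)/(Z_L + Z_0) = (111 + j51.8)/(211 + j51.8)
|Γ| = 122/217 = 0.564
VSWR = (1 + |Γ|)/(1 − |Γ|) = 1.56/0.436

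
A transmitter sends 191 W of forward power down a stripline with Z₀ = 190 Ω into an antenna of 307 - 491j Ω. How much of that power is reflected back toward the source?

|Γ| = |(117 − j491)/(497 − j491)| = 0.722
|Γ|² = 0.522
P_refl = |Γ|²·P_inc = 99.7 W, P_del = (1 − |Γ|²)·P_inc = 91.3 W

P_reflected ≈ 99.7 W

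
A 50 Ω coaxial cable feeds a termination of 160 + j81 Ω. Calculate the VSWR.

VSWR ≈ 4.09

Γ = (Z_L − Z_0)/(Z_L + Z_0) = (110 + j81)/(210 + j81)
|Γ| = 137/225 = 0.607
VSWR = (1 + |Γ|)/(1 − |Γ|) = 1.61/0.393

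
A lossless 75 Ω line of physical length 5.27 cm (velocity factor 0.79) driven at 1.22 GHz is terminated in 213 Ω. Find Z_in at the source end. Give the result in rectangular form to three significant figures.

λ = v/f = 0.79·c / 1.22 GHz = 0.194 m
βl = 2π·l/λ = 2π × 0.271 = 97.7°
tan(βl) = tan(97.7°) = -7.43
Z_in = Z_0·(Z_L + jZ_0·tanβl)/(Z_0 + jZ_L·tanβl)
     = 75·(213 − j558)/(75 − j1580)

Z_in ≈ 26.8 + j8.82 Ω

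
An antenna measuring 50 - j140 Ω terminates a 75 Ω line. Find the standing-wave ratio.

Γ = (Z_L − Z_0)/(Z_L + Z_0) = (-25 − j140)/(125 − j140)
|Γ| = 142/188 = 0.758
VSWR = (1 + |Γ|)/(1 − |Γ|) = 1.76/0.242

VSWR ≈ 7.26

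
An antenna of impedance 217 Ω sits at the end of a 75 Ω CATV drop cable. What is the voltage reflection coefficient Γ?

Γ = (Z_L − Z_0)/(Z_L + Z_0) = (217 − 75)/(217 + 75) = 142/292

Γ = 0.486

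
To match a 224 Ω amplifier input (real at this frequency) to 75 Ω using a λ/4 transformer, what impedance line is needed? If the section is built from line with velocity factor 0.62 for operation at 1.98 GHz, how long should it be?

Z_qwt = √(Z_0·R_L) = √(75 × 224) = √16800
λ = 0.62·c/f = 0.0939 m, so l = λ/4 = 0.0235 m

Z_qwt ≈ 130 Ω; length ≈ 2.35 cm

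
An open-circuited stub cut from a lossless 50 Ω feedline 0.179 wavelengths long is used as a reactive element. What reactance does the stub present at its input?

βl = 2π × 0.179 = 64.4°
tan(βl) = 2.09
For an open-circuited stub, Z_in = −jZ_0·cot(βl) = −jZ_0/tan(βl)

X_in ≈ -23.9 Ω (capacitive)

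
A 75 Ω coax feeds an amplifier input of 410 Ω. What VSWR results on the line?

Γ = (410 − 75)/(410 + 75) = 0.691
VSWR = (1 + 0.691)/(1 − 0.691)

VSWR ≈ 5.47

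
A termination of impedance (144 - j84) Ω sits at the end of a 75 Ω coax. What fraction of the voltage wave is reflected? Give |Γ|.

Γ = (Z_L − Z_0)/(Z_L + Z_0) = (69 − j84)/(219 − j84)
|Γ| = 109/235

|Γ| ≈ 0.463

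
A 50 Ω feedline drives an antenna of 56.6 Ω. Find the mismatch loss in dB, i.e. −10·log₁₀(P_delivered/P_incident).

mismatch loss ≈ 0.0167 dB

Γ = (56.6 − 50)/(56.6 + 50) = 0.0619
|Γ|² = 0.00383, so P_del/P_inc = 1 − |Γ|² = 0.996
ML = −10·log₁₀(1 − |Γ|²)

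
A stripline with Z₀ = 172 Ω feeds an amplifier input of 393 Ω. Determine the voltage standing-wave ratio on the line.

VSWR ≈ 2.28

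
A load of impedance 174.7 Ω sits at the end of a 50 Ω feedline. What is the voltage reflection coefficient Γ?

Γ = 0.555

Γ = (Z_L − Z_0)/(Z_L + Z_0) = (174.7 − 50)/(174.7 + 50) = 124.7/224.7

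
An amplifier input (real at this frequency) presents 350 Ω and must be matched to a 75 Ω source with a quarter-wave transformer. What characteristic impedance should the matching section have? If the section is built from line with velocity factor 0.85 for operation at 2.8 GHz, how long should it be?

Z_qwt = √(Z_0·R_L) = √(75 × 350) = √26250
λ = 0.85·c/f = 0.0911 m, so l = λ/4 = 0.0228 m

Z_qwt ≈ 162 Ω; length ≈ 2.28 cm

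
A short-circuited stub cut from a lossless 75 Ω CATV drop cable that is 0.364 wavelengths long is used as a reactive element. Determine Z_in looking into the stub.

Z_in ≈ −j86.2 Ω

βl = 2π × 0.364 = 131°
tan(βl) = -1.15
For a short-circuited stub, Z_in = jZ_0·tan(βl)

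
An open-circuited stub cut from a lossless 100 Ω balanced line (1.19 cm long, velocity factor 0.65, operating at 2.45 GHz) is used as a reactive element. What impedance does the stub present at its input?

λ = v/f = 0.65·c / 2.45 GHz = 0.0796 m
βl = 2π·l/λ = 2π × 0.15 = 53.8°
tan(βl) = 1.37
For an open-circuited stub, Z_in = −jZ_0·cot(βl) = −jZ_0/tan(βl)

Z_in ≈ −j73.1 Ω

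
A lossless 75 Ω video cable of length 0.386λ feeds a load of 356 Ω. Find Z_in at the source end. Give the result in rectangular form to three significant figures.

Z_in ≈ 34.6 + j77.8 Ω

βl = 2π × 0.386 = 139°
tan(βl) = tan(139°) = -0.871
Z_in = Z_0·(Z_L + jZ_0·tanβl)/(Z_0 + jZ_L·tanβl)
     = 75·(356 − j65.3)/(75 − j310)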